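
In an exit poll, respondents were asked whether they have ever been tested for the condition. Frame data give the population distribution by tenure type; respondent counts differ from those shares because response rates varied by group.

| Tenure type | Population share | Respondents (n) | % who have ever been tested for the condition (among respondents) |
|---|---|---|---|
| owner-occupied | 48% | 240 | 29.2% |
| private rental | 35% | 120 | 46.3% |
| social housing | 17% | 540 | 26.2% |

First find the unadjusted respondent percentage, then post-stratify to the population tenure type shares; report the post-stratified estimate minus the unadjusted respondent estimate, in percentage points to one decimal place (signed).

+5.0 percentage points

Without adjustment, the pooled respondent share is:
  (240/900)×29.2 + (120/900)×46.3 + (540/900)×26.2 = 29.68%
Post-stratifying to population shares instead:
  0.48×29.2 + 0.35×46.3 + 0.17×26.2 = 34.675%
Difference = 34.675 − 29.68 = 4.995 pp.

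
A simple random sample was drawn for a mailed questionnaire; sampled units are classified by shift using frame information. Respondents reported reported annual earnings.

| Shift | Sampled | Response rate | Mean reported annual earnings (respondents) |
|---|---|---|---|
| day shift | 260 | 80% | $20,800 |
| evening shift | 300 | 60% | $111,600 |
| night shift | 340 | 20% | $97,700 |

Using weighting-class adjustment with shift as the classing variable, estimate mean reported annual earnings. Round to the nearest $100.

Inverse-response-rate weighting restores each class to its sampled count, so class totals weight by n_sampled:
  day shift: 260 × 20,800 = 5,408,000
  evening shift: 300 × 111,600 = 33,480,000
  night shift: 340 × 97,700 = 33,218,000
Adjusted estimate = 72,106,000 / 900 = 80117.8 → $80,100.

$80,100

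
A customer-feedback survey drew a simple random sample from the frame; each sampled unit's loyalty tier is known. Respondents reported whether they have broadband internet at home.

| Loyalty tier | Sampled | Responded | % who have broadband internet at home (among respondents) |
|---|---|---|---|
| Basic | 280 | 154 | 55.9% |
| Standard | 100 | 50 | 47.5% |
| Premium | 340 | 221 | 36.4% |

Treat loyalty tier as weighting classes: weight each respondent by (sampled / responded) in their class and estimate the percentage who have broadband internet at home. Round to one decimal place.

45.5%

Class response rates: Basic 154/280 = 55%, Standard 50/100 = 50%, Premium 221/340 = 65%.
Weighting each respondent by the inverse class response rate inflates each class back to its sampled size, so the class weight is n_sampled:
  Basic: 280 × 55.9 = 15,652
  Standard: 100 × 47.5 = 4750
  Premium: 340 × 36.4 = 12,376
Adjusted estimate = 32,778 / 720 = 45.525 → 45.5%.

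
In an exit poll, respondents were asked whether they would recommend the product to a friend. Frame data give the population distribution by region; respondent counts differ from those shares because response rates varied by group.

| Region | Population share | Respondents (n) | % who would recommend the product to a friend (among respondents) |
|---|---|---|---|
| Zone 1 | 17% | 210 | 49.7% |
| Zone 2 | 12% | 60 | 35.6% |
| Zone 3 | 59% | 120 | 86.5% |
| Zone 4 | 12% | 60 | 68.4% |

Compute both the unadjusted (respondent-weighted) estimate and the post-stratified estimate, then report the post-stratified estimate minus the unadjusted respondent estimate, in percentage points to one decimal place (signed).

+11.8 percentage points

Naive respondent-only estimate (weights = respondent counts):
  (210/450)×49.7 + (60/450)×35.6 + (120/450)×86.5 + (60/450)×68.4 = 60.1267%
Post-stratified estimate weights by population shares:
  0.17×49.7 + 0.12×35.6 + 0.59×86.5 + 0.12×68.4 = 71.964%
Difference = 71.964 − 60.1267 = 11.8373 pp.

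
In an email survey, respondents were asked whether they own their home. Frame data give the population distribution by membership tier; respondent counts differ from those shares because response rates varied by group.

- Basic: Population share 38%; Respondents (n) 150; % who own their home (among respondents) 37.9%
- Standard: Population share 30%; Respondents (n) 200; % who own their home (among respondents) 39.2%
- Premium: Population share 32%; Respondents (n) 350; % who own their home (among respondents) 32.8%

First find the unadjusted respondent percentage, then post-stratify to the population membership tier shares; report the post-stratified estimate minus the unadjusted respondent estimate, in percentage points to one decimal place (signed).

Without adjustment, the pooled respondent share is:
  (150/700)×37.9 + (200/700)×39.2 + (350/700)×32.8 = 35.7214%
Post-stratified estimate weights by population shares:
  0.38×37.9 + 0.3×39.2 + 0.32×32.8 = 36.658%
Difference = 36.658 − 35.7214 = 0.9366 pp.

+0.9 percentage points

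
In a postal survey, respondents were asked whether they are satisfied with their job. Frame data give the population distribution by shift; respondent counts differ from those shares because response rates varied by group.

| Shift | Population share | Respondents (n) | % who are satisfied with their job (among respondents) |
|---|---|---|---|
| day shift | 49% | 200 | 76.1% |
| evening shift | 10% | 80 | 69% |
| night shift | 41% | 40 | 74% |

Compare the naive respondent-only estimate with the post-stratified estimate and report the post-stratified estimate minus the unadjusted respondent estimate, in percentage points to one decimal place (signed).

+0.5 percentage points

Without adjustment, the pooled respondent share is:
  (200/320)×76.1 + (80/320)×69 + (40/320)×74 = 74.0625%
Reweighting by population shift shares:
  0.49×76.1 + 0.1×69 + 0.41×74 = 74.529%
Difference = 74.529 − 74.0625 = 0.4665 pp.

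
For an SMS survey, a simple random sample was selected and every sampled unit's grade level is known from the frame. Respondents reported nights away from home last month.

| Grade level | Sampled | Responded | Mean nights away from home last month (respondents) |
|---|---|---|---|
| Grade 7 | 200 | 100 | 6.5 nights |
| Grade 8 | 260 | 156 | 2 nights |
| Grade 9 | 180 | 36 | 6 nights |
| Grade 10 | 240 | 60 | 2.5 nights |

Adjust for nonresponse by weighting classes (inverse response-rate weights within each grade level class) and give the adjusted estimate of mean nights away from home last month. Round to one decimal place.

Class response rates: Grade 7 100/200 = 50%, Grade 8 156/260 = 60%, Grade 9 36/180 = 20%, Grade 10 60/240 = 25%.
Each respondent's weight = sampled/responded in their class; summing within a class gives n_sampled, so:
  Grade 7: 200 × 6.5 = 1300
  Grade 8: 260 × 2 = 520
  Grade 9: 180 × 6 = 1080
  Grade 10: 240 × 2.5 = 600
Adjusted estimate = 3500 / 880 = 3.97727 → 4.0.

4.0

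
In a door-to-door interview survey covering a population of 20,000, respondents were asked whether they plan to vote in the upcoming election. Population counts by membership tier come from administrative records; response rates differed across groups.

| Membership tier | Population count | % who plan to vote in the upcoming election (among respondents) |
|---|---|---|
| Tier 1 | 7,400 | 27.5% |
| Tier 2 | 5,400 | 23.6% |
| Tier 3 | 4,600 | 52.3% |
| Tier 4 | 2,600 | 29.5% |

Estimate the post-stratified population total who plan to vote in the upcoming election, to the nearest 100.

6,500

Apply each group's respondent rate to its population count:
  Tier 1: 7,400 × 27.5% = 2035
  Tier 2: 5,400 × 23.6% = 1274.4
  Tier 3: 4,600 × 52.3% = 2405.8
  Tier 4: 2,600 × 29.5% = 767
Estimated total = 6482.2 → 6,500.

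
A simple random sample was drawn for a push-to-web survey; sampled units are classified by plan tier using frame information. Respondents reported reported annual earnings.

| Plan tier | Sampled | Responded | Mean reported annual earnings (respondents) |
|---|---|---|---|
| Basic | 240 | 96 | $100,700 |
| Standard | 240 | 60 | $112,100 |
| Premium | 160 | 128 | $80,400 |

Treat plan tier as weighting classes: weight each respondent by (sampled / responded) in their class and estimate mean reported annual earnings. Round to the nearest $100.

$99,900

Response rates by class: Basic 96/240 = 40%, Standard 60/240 = 25%, Premium 128/160 = 80%.
Inverse-response-rate weighting restores each class to its sampled count, so class totals weight by n_sampled:
  Basic: 240 × 100,700 = 24,168,000
  Standard: 240 × 112,100 = 26,904,000
  Premium: 160 × 80,400 = 12,864,000
Adjusted estimate = 63,936,000 / 640 = 99,900 → $99,900.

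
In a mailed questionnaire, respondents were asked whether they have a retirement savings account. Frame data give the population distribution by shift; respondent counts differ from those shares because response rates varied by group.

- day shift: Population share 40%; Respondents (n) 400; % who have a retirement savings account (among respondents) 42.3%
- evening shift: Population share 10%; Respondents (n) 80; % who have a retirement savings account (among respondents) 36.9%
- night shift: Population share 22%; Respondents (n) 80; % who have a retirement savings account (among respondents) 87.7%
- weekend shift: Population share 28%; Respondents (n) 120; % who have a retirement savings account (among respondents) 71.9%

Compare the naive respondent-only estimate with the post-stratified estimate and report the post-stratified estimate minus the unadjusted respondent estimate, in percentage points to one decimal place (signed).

Unadjusted (pooled respondent) estimate weights by respondent counts:
  (400/680)×42.3 + (80/680)×36.9 + (80/680)×87.7 + (120/680)×71.9 = 52.2294%
Post-stratified estimate weights by population shares:
  0.4×42.3 + 0.1×36.9 + 0.22×87.7 + 0.28×71.9 = 60.036%
Difference = 60.036 − 52.2294 = 7.8066 pp.

+7.8 percentage points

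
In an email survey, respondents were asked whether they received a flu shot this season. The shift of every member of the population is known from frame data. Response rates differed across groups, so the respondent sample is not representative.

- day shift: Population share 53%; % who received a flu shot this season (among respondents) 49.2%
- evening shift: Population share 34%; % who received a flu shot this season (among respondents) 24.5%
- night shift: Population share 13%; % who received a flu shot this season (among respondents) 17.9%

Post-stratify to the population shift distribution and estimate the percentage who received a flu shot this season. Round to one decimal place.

Reweight to the known shift distribution:
  day shift: 0.53 × 49.2 = 26.076
  evening shift: 0.34 × 24.5 = 8.33
  night shift: 0.13 × 17.9 = 2.327
Post-stratified estimate = 36.733 → 36.7%.

36.7%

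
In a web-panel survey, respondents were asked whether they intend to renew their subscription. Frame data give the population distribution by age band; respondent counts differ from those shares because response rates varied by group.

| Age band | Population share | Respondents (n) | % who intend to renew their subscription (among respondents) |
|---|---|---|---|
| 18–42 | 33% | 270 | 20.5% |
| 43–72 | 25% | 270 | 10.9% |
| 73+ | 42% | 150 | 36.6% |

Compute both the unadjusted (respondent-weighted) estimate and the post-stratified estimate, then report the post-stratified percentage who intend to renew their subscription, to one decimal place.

24.9%

Without adjustment, the pooled respondent share is:
  (270/690)×20.5 + (270/690)×10.9 + (150/690)×36.6 = 20.2435%
Post-stratifying to population shares instead:
  0.33×20.5 + 0.25×10.9 + 0.42×36.6 = 24.862%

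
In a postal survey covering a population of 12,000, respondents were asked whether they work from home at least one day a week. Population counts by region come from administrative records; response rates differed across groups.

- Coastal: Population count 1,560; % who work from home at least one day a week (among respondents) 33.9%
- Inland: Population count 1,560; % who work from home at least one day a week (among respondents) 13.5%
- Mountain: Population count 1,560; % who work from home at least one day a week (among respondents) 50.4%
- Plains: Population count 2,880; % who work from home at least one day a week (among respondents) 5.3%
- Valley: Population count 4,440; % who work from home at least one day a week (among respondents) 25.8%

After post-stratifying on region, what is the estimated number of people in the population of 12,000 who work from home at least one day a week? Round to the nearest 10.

Each cell contributes its population count × the respondent rate:
  Coastal: 1,560 × 33.9% = 528.84
  Inland: 1,560 × 13.5% = 210.6
  Mountain: 1,560 × 50.4% = 786.24
  Plains: 2,880 × 5.3% = 152.64
  Valley: 4,440 × 25.8% = 1145.52
Estimated total = 2823.84 → 2,820.

2,820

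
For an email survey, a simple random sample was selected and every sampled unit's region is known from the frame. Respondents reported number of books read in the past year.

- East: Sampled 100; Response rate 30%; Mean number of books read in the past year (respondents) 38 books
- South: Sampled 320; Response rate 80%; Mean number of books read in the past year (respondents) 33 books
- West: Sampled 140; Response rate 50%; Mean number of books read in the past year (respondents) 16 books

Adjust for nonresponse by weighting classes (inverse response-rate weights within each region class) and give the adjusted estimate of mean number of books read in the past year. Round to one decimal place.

Inverse-response-rate weighting restores each class to its sampled count, so class totals weight by n_sampled:
  East: 100 × 38 = 3800
  South: 320 × 33 = 10,560
  West: 140 × 16 = 2240
Adjusted estimate = 16,600 / 560 = 29.6429 → 29.6.

29.6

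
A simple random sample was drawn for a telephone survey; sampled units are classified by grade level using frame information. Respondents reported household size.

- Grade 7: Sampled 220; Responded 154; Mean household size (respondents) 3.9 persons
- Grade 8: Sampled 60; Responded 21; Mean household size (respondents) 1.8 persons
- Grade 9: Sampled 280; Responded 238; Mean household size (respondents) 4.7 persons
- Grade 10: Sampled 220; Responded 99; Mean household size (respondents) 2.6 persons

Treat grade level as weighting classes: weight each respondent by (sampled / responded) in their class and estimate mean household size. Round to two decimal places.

Class response rates: Grade 7 154/220 = 70%, Grade 8 21/60 = 35%, Grade 9 238/280 = 85%, Grade 10 99/220 = 45%.
Inverse-response-rate weighting restores each class to its sampled count, so class totals weight by n_sampled:
  Grade 7: 220 × 3.9 = 858
  Grade 8: 60 × 1.8 = 108
  Grade 9: 280 × 4.7 = 1316
  Grade 10: 220 × 2.6 = 572
Adjusted estimate = 2854 / 780 = 3.65897 → 3.66.

3.66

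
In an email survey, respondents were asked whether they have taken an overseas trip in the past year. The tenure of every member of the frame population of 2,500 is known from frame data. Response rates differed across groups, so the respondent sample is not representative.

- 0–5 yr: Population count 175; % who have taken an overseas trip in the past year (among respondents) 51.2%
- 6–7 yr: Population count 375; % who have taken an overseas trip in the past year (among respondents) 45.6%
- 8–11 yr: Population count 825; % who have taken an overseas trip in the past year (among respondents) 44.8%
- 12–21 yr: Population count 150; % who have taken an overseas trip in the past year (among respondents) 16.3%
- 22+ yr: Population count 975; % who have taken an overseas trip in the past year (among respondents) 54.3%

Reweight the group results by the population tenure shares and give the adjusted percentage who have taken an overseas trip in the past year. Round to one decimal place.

47.4%

Each cell contributes population-share × respondent value:
  0–5 yr: (175/2,500) × 51.2 = 3.584
  6–7 yr: (375/2,500) × 45.6 = 6.84
  8–11 yr: (825/2,500) × 44.8 = 14.784
  12–21 yr: (150/2,500) × 16.3 = 0.978
  22+ yr: (975/2,500) × 54.3 = 21.177
Post-stratified estimate = 47.363 → 47.4%.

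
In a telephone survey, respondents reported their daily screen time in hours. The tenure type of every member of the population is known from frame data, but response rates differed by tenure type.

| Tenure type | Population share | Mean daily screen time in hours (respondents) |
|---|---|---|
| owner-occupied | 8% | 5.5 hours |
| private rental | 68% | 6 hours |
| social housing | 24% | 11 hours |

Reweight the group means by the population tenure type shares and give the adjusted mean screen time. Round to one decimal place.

7.2

Post-stratification weights by population share, not respondent share:
  owner-occupied: 0.08 × 5.5 = 0.44
  private rental: 0.68 × 6 = 4.08
  social housing: 0.24 × 11 = 2.64
Post-stratified estimate = 7.16 → 7.2.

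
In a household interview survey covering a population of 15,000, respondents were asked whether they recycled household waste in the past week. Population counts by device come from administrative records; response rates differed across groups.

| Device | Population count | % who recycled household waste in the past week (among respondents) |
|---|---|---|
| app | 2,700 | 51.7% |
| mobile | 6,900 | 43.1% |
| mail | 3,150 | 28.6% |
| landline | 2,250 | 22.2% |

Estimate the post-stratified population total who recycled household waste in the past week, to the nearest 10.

Apply each group's respondent rate to its population count:
  app: 2,700 × 51.7% = 1395.9
  mobile: 6,900 × 43.1% = 2973.9
  mail: 3,150 × 28.6% = 900.9
  landline: 2,250 × 22.2% = 499.5
Estimated total = 5770.2 → 5,770.

5,770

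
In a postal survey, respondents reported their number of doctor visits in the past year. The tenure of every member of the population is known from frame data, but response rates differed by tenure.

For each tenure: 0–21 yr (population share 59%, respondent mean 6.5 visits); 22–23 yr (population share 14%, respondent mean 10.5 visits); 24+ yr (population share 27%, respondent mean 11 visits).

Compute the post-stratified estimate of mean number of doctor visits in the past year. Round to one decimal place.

8.3

Weight each group's respondent value by its population share:
  0–21 yr: 0.59 × 6.5 = 3.835
  22–23 yr: 0.14 × 10.5 = 1.47
  24+ yr: 0.27 × 11 = 2.97
Post-stratified estimate = 8.275 → 8.3.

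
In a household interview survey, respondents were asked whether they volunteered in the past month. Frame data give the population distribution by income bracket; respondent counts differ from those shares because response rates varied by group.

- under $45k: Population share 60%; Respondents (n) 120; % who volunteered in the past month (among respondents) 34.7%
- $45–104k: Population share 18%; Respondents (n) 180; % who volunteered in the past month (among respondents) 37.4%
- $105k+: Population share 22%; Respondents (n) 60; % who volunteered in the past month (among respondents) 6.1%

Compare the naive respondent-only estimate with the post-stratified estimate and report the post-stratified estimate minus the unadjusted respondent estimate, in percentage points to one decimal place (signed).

-2.4 percentage points

Unadjusted (pooled respondent) estimate weights by respondent counts:
  (120/360)×34.7 + (180/360)×37.4 + (60/360)×6.1 = 31.2833%
Reweighting by population income bracket shares:
  0.6×34.7 + 0.18×37.4 + 0.22×6.1 = 28.894%
Difference = 28.894 − 31.2833 = -2.3893 pp.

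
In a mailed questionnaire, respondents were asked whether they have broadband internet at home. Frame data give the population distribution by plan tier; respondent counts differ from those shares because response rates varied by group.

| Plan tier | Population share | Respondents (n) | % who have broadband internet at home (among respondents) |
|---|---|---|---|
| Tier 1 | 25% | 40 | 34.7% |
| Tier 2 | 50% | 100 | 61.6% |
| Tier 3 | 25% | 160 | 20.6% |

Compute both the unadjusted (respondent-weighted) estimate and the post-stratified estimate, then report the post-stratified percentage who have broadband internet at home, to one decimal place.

Naive respondent-only estimate (weights = respondent counts):
  (40/300)×34.7 + (100/300)×61.6 + (160/300)×20.6 = 36.1467%
Post-stratifying to population shares instead:
  0.25×34.7 + 0.5×61.6 + 0.25×20.6 = 44.625%

44.6%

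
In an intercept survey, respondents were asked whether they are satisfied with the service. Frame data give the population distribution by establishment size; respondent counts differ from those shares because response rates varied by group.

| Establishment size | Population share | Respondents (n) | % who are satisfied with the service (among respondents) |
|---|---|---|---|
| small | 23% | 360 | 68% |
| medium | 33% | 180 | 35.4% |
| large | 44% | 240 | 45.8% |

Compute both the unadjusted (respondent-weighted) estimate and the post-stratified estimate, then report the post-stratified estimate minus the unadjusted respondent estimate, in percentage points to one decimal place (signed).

Without adjustment, the pooled respondent share is:
  (360/780)×68 + (180/780)×35.4 + (240/780)×45.8 = 53.6462%
Post-stratified estimate weights by population shares:
  0.23×68 + 0.33×35.4 + 0.44×45.8 = 47.474%
Difference = 47.474 − 53.6462 = -6.1722 pp.

-6.2 percentage points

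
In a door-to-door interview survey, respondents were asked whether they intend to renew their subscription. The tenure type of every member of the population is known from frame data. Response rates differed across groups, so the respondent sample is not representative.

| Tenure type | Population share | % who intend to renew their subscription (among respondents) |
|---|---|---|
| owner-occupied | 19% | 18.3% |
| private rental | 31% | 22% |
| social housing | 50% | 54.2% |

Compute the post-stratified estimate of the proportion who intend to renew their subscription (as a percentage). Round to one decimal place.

37.4%

Weight each group's respondent value by its population share:
  owner-occupied: 0.19 × 18.3 = 3.477
  private rental: 0.31 × 22 = 6.82
  social housing: 0.5 × 54.2 = 27.1
Post-stratified estimate = 37.397 → 37.4%.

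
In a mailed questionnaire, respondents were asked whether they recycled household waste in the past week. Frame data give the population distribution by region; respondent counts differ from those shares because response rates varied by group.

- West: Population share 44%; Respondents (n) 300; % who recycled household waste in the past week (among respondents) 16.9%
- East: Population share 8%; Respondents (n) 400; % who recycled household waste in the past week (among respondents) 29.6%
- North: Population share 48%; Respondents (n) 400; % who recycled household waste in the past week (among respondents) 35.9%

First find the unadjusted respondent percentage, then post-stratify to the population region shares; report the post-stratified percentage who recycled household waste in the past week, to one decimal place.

27.0%

Unadjusted (pooled respondent) estimate weights by respondent counts:
  (300/1100)×16.9 + (400/1100)×29.6 + (400/1100)×35.9 = 28.4273%
Reweighting by population region shares:
  0.44×16.9 + 0.08×29.6 + 0.48×35.9 = 27.036%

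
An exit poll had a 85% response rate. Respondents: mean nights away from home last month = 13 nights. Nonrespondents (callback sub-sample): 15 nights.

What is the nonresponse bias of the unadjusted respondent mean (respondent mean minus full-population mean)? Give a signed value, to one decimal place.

Nonresponse fraction = 1 − 0.85 = 0.15.
Bias = (nonresponse fraction) × (respondent mean − nonrespondent mean)
     = 0.15 × (13 − 15) = 0.15 × -2 = -0.3.

-0.3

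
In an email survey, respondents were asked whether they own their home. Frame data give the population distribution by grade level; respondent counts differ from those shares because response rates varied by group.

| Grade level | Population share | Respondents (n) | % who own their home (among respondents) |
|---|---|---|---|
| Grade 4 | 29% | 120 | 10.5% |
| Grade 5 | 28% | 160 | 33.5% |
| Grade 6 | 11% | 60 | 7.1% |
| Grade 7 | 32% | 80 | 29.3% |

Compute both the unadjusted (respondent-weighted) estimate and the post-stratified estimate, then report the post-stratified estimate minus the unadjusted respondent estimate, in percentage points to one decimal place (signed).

Unadjusted (pooled respondent) estimate weights by respondent counts:
  (120/420)×10.5 + (160/420)×33.5 + (60/420)×7.1 + (80/420)×29.3 = 22.3571%
Post-stratified estimate weights by population shares:
  0.29×10.5 + 0.28×33.5 + 0.11×7.1 + 0.32×29.3 = 22.582%
Difference = 22.582 − 22.3571 = 0.2249 pp.

+0.2 percentage points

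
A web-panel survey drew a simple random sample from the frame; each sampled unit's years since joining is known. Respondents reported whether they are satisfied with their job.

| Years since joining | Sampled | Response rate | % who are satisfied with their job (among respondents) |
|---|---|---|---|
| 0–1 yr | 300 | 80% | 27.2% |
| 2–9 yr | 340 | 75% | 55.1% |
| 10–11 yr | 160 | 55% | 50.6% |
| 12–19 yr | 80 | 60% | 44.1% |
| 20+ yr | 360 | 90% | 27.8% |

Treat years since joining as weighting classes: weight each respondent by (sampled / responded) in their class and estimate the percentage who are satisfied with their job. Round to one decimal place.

39.1%

Weighting each respondent by the inverse class response rate inflates each class back to its sampled size, so the class weight is n_sampled:
  0–1 yr: 300 × 27.2 = 8160
  2–9 yr: 340 × 55.1 = 18,734
  10–11 yr: 160 × 50.6 = 8096
  12–19 yr: 80 × 44.1 = 3528
  20+ yr: 360 × 27.8 = 10,008
Adjusted estimate = 48,526 / 1,240 = 39.1339 → 39.1%.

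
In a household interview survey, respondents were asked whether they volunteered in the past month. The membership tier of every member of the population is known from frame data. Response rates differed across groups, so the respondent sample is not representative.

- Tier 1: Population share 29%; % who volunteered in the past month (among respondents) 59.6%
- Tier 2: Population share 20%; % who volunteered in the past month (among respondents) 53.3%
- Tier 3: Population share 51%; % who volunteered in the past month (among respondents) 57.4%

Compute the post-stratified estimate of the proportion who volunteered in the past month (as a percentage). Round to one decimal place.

Weight each group's respondent value by its population share:
  Tier 1: 0.29 × 59.6 = 17.284
  Tier 2: 0.2 × 53.3 = 10.66
  Tier 3: 0.51 × 57.4 = 29.274
Post-stratified estimate = 57.218 → 57.2%.

57.2%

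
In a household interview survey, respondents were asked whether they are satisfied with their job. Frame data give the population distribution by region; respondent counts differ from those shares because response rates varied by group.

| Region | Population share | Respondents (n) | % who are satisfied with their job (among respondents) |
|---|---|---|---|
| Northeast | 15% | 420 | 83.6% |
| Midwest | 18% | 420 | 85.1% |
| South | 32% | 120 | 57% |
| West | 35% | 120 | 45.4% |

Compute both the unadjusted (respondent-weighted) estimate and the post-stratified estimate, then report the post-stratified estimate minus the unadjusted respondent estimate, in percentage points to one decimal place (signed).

-15.0 percentage points

Unadjusted (pooled respondent) estimate weights by respondent counts:
  (420/1080)×83.6 + (420/1080)×85.1 + (120/1080)×57 + (120/1080)×45.4 = 76.9833%
Reweighting by population region shares:
  0.15×83.6 + 0.18×85.1 + 0.32×57 + 0.35×45.4 = 61.988%
Difference = 61.988 − 76.9833 = -14.9953 pp.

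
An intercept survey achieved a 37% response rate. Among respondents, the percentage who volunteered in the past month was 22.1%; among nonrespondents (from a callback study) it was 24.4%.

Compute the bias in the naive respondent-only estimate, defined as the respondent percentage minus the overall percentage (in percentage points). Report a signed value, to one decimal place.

-1.4 percentage points

Nonresponse fraction = 1 − 0.37 = 0.63.
Bias = (nonresponse fraction) × (respondent percentage − nonrespondent percentage)
     = 0.63 × (22.1 − 24.4) = 0.63 × -2.3 = -1.449.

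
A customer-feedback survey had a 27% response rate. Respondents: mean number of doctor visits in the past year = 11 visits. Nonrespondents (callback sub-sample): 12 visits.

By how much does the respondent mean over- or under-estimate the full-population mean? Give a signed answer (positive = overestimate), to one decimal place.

Nonresponse fraction = 1 − 0.27 = 0.73.
Bias = (nonresponse fraction) × (respondent mean − nonrespondent mean)
     = 0.73 × (11 − 12) = 0.73 × -1 = -0.73.

-0.7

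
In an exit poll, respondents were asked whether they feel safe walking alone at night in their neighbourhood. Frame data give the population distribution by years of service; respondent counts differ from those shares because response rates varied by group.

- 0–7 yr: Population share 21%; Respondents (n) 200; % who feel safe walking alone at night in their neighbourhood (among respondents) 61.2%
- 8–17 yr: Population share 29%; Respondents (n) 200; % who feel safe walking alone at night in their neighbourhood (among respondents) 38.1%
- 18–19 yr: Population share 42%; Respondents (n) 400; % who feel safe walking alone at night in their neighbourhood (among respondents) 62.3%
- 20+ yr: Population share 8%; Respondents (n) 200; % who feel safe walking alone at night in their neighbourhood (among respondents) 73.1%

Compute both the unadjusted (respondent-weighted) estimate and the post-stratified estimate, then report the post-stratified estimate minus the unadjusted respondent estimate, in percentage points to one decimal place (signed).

-3.5 percentage points

Naive respondent-only estimate (weights = respondent counts):
  (200/1000)×61.2 + (200/1000)×38.1 + (400/1000)×62.3 + (200/1000)×73.1 = 59.4%
Post-stratifying to population shares instead:
  0.21×61.2 + 0.29×38.1 + 0.42×62.3 + 0.08×73.1 = 55.915%
Difference = 55.915 − 59.4 = -3.485 pp.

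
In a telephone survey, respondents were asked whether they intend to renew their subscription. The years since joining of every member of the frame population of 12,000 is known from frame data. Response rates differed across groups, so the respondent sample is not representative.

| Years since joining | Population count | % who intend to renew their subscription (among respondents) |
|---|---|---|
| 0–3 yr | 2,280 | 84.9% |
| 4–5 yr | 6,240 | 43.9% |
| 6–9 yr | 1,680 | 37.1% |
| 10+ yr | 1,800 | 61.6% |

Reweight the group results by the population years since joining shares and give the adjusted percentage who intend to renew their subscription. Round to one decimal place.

Post-stratification weights by population share, not respondent share:
  0–3 yr: (2,280/12,000) × 84.9 = 16.131
  4–5 yr: (6,240/12,000) × 43.9 = 22.828
  6–9 yr: (1,680/12,000) × 37.1 = 5.194
  10+ yr: (1,800/12,000) × 61.6 = 9.24
Post-stratified estimate = 53.393 → 53.4%.

53.4%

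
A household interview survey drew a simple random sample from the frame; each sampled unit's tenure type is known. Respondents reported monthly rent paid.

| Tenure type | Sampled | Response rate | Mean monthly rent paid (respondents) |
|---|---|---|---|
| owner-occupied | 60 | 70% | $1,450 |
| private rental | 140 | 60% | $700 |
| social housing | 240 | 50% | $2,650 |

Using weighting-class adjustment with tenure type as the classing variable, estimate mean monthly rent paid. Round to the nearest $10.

$1,870

Weighting each respondent by the inverse class response rate inflates each class back to its sampled size, so the class weight is n_sampled:
  owner-occupied: 60 × 1450 = 87,000
  private rental: 140 × 700 = 98,000
  social housing: 240 × 2650 = 636,000
Adjusted estimate = 821,000 / 440 = 1865.91 → $1,870.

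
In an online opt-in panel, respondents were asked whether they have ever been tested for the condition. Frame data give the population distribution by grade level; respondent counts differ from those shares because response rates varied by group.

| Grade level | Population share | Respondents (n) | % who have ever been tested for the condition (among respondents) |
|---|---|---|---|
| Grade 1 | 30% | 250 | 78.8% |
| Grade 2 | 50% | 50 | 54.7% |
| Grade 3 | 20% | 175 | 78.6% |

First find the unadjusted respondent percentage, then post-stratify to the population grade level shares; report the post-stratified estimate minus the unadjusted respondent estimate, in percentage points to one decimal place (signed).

Unadjusted (pooled respondent) estimate weights by respondent counts:
  (250/475)×78.8 + (50/475)×54.7 + (175/475)×78.6 = 76.1895%
Reweighting by population grade level shares:
  0.3×78.8 + 0.5×54.7 + 0.2×78.6 = 66.71%
Difference = 66.71 − 76.1895 = -9.4795 pp.

-9.5 percentage points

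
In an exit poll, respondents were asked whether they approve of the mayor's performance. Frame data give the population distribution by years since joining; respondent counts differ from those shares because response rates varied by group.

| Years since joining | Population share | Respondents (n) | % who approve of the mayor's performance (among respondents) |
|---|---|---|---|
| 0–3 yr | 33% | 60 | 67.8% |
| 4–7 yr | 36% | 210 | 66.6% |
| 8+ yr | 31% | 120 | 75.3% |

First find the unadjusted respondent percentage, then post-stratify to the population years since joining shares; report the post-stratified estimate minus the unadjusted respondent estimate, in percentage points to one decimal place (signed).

Naive respondent-only estimate (weights = respondent counts):
  (60/390)×67.8 + (210/390)×66.6 + (120/390)×75.3 = 69.4615%
Post-stratified estimate weights by population shares:
  0.33×67.8 + 0.36×66.6 + 0.31×75.3 = 69.693%
Difference = 69.693 − 69.4615 = 0.2315 pp.

+0.2 percentage points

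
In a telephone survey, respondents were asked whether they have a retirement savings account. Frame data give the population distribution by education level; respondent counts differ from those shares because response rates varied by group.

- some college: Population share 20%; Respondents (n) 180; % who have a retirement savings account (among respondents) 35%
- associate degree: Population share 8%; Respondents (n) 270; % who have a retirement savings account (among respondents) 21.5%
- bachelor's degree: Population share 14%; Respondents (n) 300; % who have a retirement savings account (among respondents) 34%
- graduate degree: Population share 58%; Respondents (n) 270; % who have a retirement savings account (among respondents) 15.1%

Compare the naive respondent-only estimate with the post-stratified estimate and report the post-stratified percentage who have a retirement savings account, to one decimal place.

Naive respondent-only estimate (weights = respondent counts):
  (180/1020)×35 + (270/1020)×21.5 + (300/1020)×34 + (270/1020)×15.1 = 25.8647%
Post-stratified estimate weights by population shares:
  0.2×35 + 0.08×21.5 + 0.14×34 + 0.58×15.1 = 22.238%

22.2%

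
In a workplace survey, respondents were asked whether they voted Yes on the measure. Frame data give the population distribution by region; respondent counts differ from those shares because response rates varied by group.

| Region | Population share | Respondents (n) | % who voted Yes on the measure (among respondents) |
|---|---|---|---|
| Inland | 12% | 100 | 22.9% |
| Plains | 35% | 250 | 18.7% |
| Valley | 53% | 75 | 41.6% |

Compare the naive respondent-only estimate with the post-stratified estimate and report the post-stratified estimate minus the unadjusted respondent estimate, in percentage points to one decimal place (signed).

Naive respondent-only estimate (weights = respondent counts):
  (100/425)×22.9 + (250/425)×18.7 + (75/425)×41.6 = 23.7294%
Post-stratified estimate weights by population shares:
  0.12×22.9 + 0.35×18.7 + 0.53×41.6 = 31.341%
Difference = 31.341 − 23.7294 = 7.6116 pp.

+7.6 percentage points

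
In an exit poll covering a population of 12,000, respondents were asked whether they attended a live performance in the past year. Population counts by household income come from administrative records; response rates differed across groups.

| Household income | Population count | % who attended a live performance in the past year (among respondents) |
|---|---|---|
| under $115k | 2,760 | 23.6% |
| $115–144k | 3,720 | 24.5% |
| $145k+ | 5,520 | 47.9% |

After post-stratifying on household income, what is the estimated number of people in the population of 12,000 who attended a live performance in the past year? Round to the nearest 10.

4,210

Apply each group's respondent rate to its population count:
  under $115k: 2,760 × 23.6% = 651.36
  $115–144k: 3,720 × 24.5% = 911.4
  $145k+: 5,520 × 47.9% = 2644.08
Estimated total = 4206.84 → 4,210.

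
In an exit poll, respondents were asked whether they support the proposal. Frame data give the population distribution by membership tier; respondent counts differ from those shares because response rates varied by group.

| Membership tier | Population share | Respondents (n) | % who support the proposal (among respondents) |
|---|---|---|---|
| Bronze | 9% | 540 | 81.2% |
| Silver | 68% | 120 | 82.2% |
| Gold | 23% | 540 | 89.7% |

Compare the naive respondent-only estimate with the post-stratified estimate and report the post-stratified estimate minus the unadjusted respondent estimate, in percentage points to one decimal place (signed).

Without adjustment, the pooled respondent share is:
  (540/1200)×81.2 + (120/1200)×82.2 + (540/1200)×89.7 = 85.125%
Post-stratifying to population shares instead:
  0.09×81.2 + 0.68×82.2 + 0.23×89.7 = 83.835%
Difference = 83.835 − 85.125 = -1.29 pp.

-1.3 percentage points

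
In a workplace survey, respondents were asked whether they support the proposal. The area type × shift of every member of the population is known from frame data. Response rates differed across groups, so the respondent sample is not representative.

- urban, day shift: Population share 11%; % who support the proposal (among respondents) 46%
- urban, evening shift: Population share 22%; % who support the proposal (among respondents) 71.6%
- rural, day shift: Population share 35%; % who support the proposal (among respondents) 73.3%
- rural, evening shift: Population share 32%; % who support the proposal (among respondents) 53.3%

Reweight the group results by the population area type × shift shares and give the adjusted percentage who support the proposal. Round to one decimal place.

63.5%

Weight each group's respondent value by its population share:
  urban, day shift: 0.11 × 46 = 5.06
  urban, evening shift: 0.22 × 71.6 = 15.752
  rural, day shift: 0.35 × 73.3 = 25.655
  rural, evening shift: 0.32 × 53.3 = 17.056
Post-stratified estimate = 63.523 → 63.5%.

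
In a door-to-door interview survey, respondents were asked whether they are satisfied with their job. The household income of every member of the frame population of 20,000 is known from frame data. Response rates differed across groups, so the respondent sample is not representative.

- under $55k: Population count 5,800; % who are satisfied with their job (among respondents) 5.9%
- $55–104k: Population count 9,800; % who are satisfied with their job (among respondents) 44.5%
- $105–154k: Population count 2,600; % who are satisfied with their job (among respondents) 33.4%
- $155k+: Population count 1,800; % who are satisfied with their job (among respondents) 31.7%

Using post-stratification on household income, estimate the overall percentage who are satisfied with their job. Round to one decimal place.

30.7%

Each cell contributes population-share × respondent value:
  under $55k: (5,800/20,000) × 5.9 = 1.711
  $55–104k: (9,800/20,000) × 44.5 = 21.805
  $105–154k: (2,600/20,000) × 33.4 = 4.342
  $155k+: (1,800/20,000) × 31.7 = 2.853
Post-stratified estimate = 30.711 → 30.7%.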